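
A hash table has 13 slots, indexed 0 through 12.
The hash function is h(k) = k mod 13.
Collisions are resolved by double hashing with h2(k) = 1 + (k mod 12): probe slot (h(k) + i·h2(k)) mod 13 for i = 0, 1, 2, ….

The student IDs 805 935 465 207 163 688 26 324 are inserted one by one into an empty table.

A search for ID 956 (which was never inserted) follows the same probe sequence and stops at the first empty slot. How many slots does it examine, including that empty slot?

805 hashes to 12; slot 12 is free → place at 12.
935 hashes to 12, h2=12; 12 taken → place at 11.
465 hashes to 10; slot 10 is free → place at 10.
207 hashes to 12, h2=4; 12 taken → place at 3.
163 hashes to 7; slot 7 is free → place at 7.
688 hashes to 12, h2=5; 12 taken → place at 4.
26 hashes to 0; slot 0 is free → place at 0.
324 hashes to 12, h2=1; 12,0 taken → place at 1.
Table: [26, 324, —, 207, 688, —, —, 163, —, —, 465, 935, 805]
Lookup 956: h=7, h2=9, probe 7,3,12,8 → slot 8 empty, not found.

4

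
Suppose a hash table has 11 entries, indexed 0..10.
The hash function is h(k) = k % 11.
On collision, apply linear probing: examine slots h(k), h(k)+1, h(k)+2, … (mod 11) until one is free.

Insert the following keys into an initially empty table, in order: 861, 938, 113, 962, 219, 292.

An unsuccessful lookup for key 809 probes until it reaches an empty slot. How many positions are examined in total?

861 hashes to 3; slot 3 is free → place at 3.
938 hashes to 3; 3 taken → place at 4.
113 hashes to 3; 3,4 taken → place at 5.
962 hashes to 5; 5 taken → place at 6.
219 hashes to 10; slot 10 is free → place at 10.
292 hashes to 6; 6 taken → place at 7.
Table: [—, —, —, 861, 938, 113, 962, 292, —, —, 219]
Lookup 809: h=6, probe 6,7,8 → slot 8 empty, not found.

3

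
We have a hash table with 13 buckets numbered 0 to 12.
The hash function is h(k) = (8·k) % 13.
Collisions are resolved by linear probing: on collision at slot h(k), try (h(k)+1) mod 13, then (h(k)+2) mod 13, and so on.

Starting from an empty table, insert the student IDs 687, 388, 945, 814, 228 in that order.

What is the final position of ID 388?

687 hashes to 10; slot 10 is free → place at 10.
388 hashes to 10; 10 taken → place at 11.
945 hashes to 7; slot 7 is free → place at 7.
814 hashes to 12; slot 12 is free → place at 12.
228 hashes to 4; slot 4 is free → place at 4.
Table: [-, -, -, -, 228, -, -, 945, -, -, 687, 388, 814]

11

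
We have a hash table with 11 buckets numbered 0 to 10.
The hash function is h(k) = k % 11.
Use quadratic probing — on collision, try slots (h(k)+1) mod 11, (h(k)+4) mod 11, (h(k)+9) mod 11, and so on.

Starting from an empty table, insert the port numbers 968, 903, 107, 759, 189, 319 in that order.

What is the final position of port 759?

968 hashes to 0; slot 0 is free -> place at 0.
903 hashes to 1; slot 1 is free -> place at 1.
107 hashes to 8; slot 8 is free -> place at 8.
759 hashes to 0; 0,1 taken -> place at 4.
189 hashes to 2; slot 2 is free -> place at 2.
319 hashes to 0; 0,1,4 taken -> place at 9.
Table: [968, 903, 189, ., 759, ., ., ., 107, 319, .]

4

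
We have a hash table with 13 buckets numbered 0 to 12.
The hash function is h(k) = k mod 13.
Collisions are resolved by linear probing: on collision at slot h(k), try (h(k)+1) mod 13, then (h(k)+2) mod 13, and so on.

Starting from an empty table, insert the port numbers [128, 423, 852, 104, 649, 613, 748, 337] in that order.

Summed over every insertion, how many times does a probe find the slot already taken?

5

Insert 128: h=11, slot 11 empty → index 11.
Insert 423: h=7, slot 7 empty → index 7.
Insert 852: h=7, slot 7 occupied → index 8.
Insert 104: h=0, slot 0 empty → index 0.
Insert 649: h=12, slot 12 empty → index 12.
Insert 613: h=2, slot 2 empty → index 2.
Insert 748: h=7, slots 7,8 occupied → index 9.
Insert 337: h=12, slots 12,0 occupied → index 1.
Table: [104, 337, 613, —, —, —, —, 423, 852, 748, —, 128, 649]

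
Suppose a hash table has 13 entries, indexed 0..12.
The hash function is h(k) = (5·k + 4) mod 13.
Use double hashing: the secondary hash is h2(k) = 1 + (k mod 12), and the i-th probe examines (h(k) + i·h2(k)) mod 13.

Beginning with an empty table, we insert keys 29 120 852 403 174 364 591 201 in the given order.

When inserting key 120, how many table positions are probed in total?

29: h=6 => slot 6
120: h=6, h2=1, probe 6,7 => slot 7
852: h=0 => slot 0
403: h=4 => slot 4
174: h=3 => slot 3
364: h=4, h2=5, probe 4,9 => slot 9
591: h=8 => slot 8
201: h=8, h2=10, probe 8,5 => slot 5
Table: [852, —, —, 174, 403, 201, 29, 120, 591, 364, —, —, —]

2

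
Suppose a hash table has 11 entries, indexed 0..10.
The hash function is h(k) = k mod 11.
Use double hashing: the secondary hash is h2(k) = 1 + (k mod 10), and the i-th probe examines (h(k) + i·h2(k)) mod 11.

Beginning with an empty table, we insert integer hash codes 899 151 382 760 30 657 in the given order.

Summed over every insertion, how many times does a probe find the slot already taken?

899: h=8 → slot 8
151: h=8, h2=2, probe 8,10 → slot 10
382: h=8, h2=3, probe 8,0 → slot 0
760: h=1 → slot 1
30: h=8, h2=1, probe 8,9 → slot 9
657: h=8, h2=8, probe 8,5 → slot 5
Table: [382, 760, ., ., ., 657, ., ., 899, 30, 151]

4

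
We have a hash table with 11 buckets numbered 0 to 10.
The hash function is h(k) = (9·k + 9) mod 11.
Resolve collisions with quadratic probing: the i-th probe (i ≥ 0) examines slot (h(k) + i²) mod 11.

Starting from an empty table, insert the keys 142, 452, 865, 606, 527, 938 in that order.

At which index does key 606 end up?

8

142: h=0 -> slot 0
452: h=7 -> slot 7
865: h=6 -> slot 6
606: h=7, probe 7,8 -> slot 8
527: h=0, probe 0,1 -> slot 1
938: h=3 -> slot 3
Table: [142, 527, -, 938, -, -, 865, 452, 606, -, -]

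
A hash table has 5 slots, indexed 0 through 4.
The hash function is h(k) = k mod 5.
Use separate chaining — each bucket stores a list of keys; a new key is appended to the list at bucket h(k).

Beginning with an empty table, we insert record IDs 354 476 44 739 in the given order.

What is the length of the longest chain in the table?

354 -> bucket 4
476 -> bucket 1
44 -> bucket 4 (collision)
739 -> bucket 4 (collision)
Final buckets:
0: -
1: 476
2: -
3: -
4: 354 -> 44 -> 739

3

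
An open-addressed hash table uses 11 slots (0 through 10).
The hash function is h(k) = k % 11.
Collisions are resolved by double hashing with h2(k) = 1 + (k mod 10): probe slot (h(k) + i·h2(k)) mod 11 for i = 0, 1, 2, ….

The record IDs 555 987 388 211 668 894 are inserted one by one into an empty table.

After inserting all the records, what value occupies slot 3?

555 hashes to 5; slot 5 is free → place at 5.
987 hashes to 8; slot 8 is free → place at 8.
388 hashes to 3; slot 3 is free → place at 3.
211 hashes to 2; slot 2 is free → place at 2.
668 hashes to 8, h2=9; 8 taken → place at 6.
894 hashes to 3, h2=5; 3,8,2 taken → place at 7.
Table: [., ., 211, 388, ., 555, 668, 894, 987, ., .]

388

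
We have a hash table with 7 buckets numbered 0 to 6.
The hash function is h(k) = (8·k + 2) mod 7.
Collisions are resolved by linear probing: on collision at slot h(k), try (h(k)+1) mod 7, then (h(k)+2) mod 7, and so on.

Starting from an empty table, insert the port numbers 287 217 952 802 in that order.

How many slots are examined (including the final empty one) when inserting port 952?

287 hashes to 2; slot 2 is free -> place at 2.
217 hashes to 2; 2 taken -> place at 3.
952 hashes to 2; 2,3 taken -> place at 4.
802 hashes to 6; slot 6 is free -> place at 6.
Table: [., ., 287, 217, 952, ., 802]

3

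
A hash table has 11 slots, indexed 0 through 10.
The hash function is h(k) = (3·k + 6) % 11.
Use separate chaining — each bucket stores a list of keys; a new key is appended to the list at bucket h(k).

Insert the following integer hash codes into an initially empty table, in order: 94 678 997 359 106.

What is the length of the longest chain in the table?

4

94 -> bucket 2
678 -> bucket 5
997 -> bucket 5 (collision)
359 -> bucket 5 (collision)
106 -> bucket 5 (collision)
Final buckets:
0: _
1: _
2: 94
3: _
4: _
5: 678 -> 997 -> 359 -> 106
6: _
7: _
8: _
9: _
10: _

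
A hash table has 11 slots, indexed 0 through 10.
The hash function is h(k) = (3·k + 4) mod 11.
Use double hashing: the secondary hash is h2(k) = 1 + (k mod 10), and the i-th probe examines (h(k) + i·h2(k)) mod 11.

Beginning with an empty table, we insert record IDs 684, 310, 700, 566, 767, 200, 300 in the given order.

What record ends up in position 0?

310

Insert 684: h=10, slot 10 empty -> index 10.
Insert 310: h=10, h2=1, slot 10 occupied -> index 0.
Insert 700: h=3, slot 3 empty -> index 3.
Insert 566: h=8, slot 8 empty -> index 8.
Insert 767: h=6, slot 6 empty -> index 6.
Insert 200: h=10, h2=1, slots 10,0 occupied -> index 1.
Insert 300: h=2, slot 2 empty -> index 2.
Table: [310, 200, 300, 700, _, _, 767, _, 566, _, 684]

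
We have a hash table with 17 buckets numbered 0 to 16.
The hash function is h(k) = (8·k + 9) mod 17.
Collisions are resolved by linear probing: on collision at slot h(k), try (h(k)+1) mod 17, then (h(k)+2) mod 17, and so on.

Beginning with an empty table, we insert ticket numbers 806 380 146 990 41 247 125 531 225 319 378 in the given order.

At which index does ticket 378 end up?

806: h=14 => slot 14
380: h=6 => slot 6
146: h=4 => slot 4
990: h=7 => slot 7
41: h=14, probe 14,15 => slot 15
247: h=13 => slot 13
125: h=6, probe 6,7,8 => slot 8
531: h=7, probe 7,8,9 => slot 9
225: h=7, probe 7,8,9,10 => slot 10
319: h=11 => slot 11
378: h=7, probe 7,8,9,10,11,12 => slot 12
Table: [∅, ∅, ∅, ∅, 146, ∅, 380, 990, 125, 531, 225, 319, 378, 247, 806, 41, ∅]

12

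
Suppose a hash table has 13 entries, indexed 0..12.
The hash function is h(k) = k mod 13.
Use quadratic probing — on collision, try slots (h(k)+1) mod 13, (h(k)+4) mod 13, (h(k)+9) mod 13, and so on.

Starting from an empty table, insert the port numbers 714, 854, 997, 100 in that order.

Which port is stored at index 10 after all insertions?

997

714 hashes to 12; slot 12 is free → place at 12.
854 hashes to 9; slot 9 is free → place at 9.
997 hashes to 9; 9 taken → place at 10.
100 hashes to 9; 9,10 taken → place at 0.
Table: [100, ∅, ∅, ∅, ∅, ∅, ∅, ∅, ∅, 854, 997, ∅, 714]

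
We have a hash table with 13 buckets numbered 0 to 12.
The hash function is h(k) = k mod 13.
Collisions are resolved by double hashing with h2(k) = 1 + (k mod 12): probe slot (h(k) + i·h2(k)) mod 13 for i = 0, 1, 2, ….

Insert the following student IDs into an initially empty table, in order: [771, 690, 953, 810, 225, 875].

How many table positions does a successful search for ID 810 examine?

Insert 771: h=4, slot 4 empty => index 4.
Insert 690: h=1, slot 1 empty => index 1.
Insert 953: h=4, h2=6, slot 4 occupied => index 10.
Insert 810: h=4, h2=7, slot 4 occupied => index 11.
Insert 225: h=4, h2=10, slots 4,1,11 occupied => index 8.
Insert 875: h=4, h2=12, slot 4 occupied => index 3.
Table: [∅, 690, ∅, 875, 771, ∅, ∅, ∅, 225, ∅, 953, 810, ∅]
Lookup 810: h=4, h2=7, probe 4,11 → found at 11.

2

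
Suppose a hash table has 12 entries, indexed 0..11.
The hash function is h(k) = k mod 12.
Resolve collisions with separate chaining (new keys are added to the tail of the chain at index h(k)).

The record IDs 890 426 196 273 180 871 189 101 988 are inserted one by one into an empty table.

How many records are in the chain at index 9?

2

Insert 890: h=2, bucket 2 empty → new chain.
Insert 426: h=6, bucket 6 empty → new chain.
Insert 196: h=4, bucket 4 empty → new chain.
Insert 273: h=9, bucket 9 empty → new chain.
Insert 180: h=0, bucket 0 empty → new chain.
Insert 871: h=7, bucket 7 empty → new chain.
Insert 189: h=9, bucket 9 nonempty → append to chain.
Insert 101: h=5, bucket 5 empty → new chain.
Insert 988: h=4, bucket 4 nonempty → append to chain.
Final buckets:
0: 180
1: _
2: 890
3: _
4: 196 -> 988
5: 101
6: 426
7: 871
8: _
9: 273 -> 189
10: _
11: _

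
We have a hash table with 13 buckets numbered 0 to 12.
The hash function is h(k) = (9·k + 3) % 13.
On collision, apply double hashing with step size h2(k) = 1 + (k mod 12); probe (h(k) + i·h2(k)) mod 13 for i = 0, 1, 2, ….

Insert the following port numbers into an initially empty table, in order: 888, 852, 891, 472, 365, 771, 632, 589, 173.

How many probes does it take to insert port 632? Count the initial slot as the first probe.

Insert 888: h=0, slot 0 empty → index 0.
Insert 852: h=1, slot 1 empty → index 1.
Insert 891: h=1, h2=4, slot 1 occupied → index 5.
Insert 472: h=0, h2=5, slots 0,5 occupied → index 10.
Insert 365: h=12, slot 12 empty → index 12.
Insert 771: h=0, h2=4, slot 0 occupied → index 4.
Insert 632: h=10, h2=9, slot 10 occupied → index 6.
Insert 589: h=0, h2=2, slot 0 occupied → index 2.
Insert 173: h=0, h2=6, slots 0,6,12,5 occupied → index 11.
Table: [888, 852, 589, _, 771, 891, 632, _, _, _, 472, 173, 365]

2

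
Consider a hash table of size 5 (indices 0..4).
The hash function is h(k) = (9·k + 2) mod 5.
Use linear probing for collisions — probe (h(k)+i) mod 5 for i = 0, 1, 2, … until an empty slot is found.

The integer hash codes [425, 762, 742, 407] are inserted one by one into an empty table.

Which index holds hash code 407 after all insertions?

425: h=2 => slot 2
762: h=0 => slot 0
742: h=0, probe 0,1 => slot 1
407: h=0, probe 0,1,2,3 => slot 3
Table: [762, 742, 425, 407, ∅]

3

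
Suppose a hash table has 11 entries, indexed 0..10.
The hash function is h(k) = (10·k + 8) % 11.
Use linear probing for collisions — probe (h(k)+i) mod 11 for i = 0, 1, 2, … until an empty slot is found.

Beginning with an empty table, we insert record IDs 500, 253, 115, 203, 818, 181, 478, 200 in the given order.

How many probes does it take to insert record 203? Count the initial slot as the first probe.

Insert 500: h=3, slot 3 empty → index 3.
Insert 253: h=8, slot 8 empty → index 8.
Insert 115: h=3, slot 3 occupied → index 4.
Insert 203: h=3, slots 3,4 occupied → index 5.
Insert 818: h=4, slots 4,5 occupied → index 6.
Insert 181: h=3, slots 3,4,5,6 occupied → index 7.
Insert 478: h=3, slots 3,4,5,6,7,8 occupied → index 9.
Insert 200: h=6, slots 6,7,8,9 occupied → index 10.
Table: [-, -, -, 500, 115, 203, 818, 181, 253, 478, 200]

3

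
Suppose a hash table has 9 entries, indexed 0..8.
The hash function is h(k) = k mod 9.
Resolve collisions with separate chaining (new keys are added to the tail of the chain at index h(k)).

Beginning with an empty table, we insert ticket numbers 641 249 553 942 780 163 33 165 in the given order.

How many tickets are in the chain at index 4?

1

Insert 641: h=2, bucket 2 empty → new chain.
Insert 249: h=6, bucket 6 empty → new chain.
Insert 553: h=4, bucket 4 empty → new chain.
Insert 942: h=6, bucket 6 nonempty → append to chain.
Insert 780: h=6, bucket 6 nonempty → append to chain.
Insert 163: h=1, bucket 1 empty → new chain.
Insert 33: h=6, bucket 6 nonempty → append to chain.
Insert 165: h=3, bucket 3 empty → new chain.
Final buckets:
0: —
1: 163
2: 641
3: 165
4: 553
5: —
6: 249 -> 942 -> 780 -> 33
7: —
8: —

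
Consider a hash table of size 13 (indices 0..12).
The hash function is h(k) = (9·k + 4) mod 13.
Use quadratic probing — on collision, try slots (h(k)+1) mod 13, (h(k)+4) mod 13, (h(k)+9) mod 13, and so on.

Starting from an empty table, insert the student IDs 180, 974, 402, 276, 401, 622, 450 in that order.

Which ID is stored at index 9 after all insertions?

180: h=12 -> slot 12
974: h=8 -> slot 8
402: h=8, probe 8,9 -> slot 9
276: h=5 -> slot 5
401: h=12, probe 12,0 -> slot 0
622: h=12, probe 12,0,3 -> slot 3
450: h=11 -> slot 11
Table: [401, ∅, ∅, 622, ∅, 276, ∅, ∅, 974, 402, ∅, 450, 180]

402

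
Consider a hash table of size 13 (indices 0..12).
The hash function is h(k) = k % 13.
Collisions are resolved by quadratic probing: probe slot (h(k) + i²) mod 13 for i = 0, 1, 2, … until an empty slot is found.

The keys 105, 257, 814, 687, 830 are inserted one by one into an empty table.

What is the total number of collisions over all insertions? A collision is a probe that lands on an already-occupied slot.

105 hashes to 1; slot 1 is free → place at 1.
257 hashes to 10; slot 10 is free → place at 10.
814 hashes to 8; slot 8 is free → place at 8.
687 hashes to 11; slot 11 is free → place at 11.
830 hashes to 11; 11 taken → place at 12.
Table: [-, 105, -, -, -, -, -, -, 814, -, 257, 687, 830]

1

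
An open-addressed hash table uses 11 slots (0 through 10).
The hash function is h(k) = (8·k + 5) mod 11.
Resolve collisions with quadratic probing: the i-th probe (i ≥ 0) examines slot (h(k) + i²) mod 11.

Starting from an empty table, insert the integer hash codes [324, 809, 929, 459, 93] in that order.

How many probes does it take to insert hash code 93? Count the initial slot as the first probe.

Insert 324: h=1, slot 1 empty -> index 1.
Insert 809: h=9, slot 9 empty -> index 9.
Insert 929: h=1, slot 1 occupied -> index 2.
Insert 459: h=3, slot 3 empty -> index 3.
Insert 93: h=1, slots 1,2 occupied -> index 5.
Table: [., 324, 929, 459, ., 93, ., ., ., 809, .]

3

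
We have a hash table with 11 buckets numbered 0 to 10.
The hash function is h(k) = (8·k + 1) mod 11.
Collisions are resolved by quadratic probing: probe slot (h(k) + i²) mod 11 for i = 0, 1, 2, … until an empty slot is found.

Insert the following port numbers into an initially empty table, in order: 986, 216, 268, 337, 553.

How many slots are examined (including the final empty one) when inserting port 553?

Insert 986: h=2, slot 2 empty => index 2.
Insert 216: h=2, slot 2 occupied => index 3.
Insert 268: h=0, slot 0 empty => index 0.
Insert 337: h=2, slots 2,3 occupied => index 6.
Insert 553: h=3, slot 3 occupied => index 4.
Table: [268, _, 986, 216, 553, _, 337, _, _, _, _]

2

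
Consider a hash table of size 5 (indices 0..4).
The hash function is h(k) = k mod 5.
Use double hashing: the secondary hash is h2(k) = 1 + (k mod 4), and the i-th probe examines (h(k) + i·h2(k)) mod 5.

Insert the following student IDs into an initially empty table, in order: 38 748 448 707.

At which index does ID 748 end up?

4

38: h=3 → slot 3
748: h=3, h2=1, probe 3,4 → slot 4
448: h=3, h2=1, probe 3,4,0 → slot 0
707: h=2 → slot 2
Table: [448, -, 707, 38, 748]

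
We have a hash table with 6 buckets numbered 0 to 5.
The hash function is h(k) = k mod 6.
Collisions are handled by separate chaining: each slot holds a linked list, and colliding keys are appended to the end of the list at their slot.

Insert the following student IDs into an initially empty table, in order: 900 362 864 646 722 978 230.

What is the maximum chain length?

3

900 → bucket 0
362 → bucket 2
864 → bucket 0 (collision)
646 → bucket 4
722 → bucket 2 (collision)
978 → bucket 0 (collision)
230 → bucket 2 (collision)
Final buckets:
0: 900 -> 864 -> 978
1: -
2: 362 -> 722 -> 230
3: -
4: 646
5: -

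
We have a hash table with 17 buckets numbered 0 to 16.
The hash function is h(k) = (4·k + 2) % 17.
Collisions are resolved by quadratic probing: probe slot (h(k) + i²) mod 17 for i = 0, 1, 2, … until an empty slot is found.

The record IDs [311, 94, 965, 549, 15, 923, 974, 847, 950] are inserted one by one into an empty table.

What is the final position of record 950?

12

311 hashes to 5; slot 5 is free -> place at 5.
94 hashes to 4; slot 4 is free -> place at 4.
965 hashes to 3; slot 3 is free -> place at 3.
549 hashes to 5; 5 taken -> place at 6.
15 hashes to 11; slot 11 is free -> place at 11.
923 hashes to 5; 5,6 taken -> place at 9.
974 hashes to 5; 5,6,9 taken -> place at 14.
847 hashes to 7; slot 7 is free -> place at 7.
950 hashes to 11; 11 taken -> place at 12.
Table: [_, _, _, 965, 94, 311, 549, 847, _, 923, _, 15, 950, _, 974, _, _]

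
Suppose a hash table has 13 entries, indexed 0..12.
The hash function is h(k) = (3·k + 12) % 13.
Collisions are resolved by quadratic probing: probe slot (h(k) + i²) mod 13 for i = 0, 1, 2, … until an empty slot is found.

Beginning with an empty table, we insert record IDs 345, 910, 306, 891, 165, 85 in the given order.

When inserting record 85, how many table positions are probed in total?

Insert 345: h=7, slot 7 empty -> index 7.
Insert 910: h=12, slot 12 empty -> index 12.
Insert 306: h=7, slot 7 occupied -> index 8.
Insert 891: h=7, slots 7,8 occupied -> index 11.
Insert 165: h=0, slot 0 empty -> index 0.
Insert 85: h=7, slots 7,8,11 occupied -> index 3.
Table: [165, ., ., 85, ., ., ., 345, 306, ., ., 891, 910]

4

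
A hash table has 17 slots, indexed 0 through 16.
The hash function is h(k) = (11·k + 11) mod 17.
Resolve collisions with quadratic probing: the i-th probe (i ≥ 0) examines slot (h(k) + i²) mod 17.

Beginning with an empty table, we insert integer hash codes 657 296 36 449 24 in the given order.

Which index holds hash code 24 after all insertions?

7

Insert 657: h=13, slot 13 empty => index 13.
Insert 296: h=3, slot 3 empty => index 3.
Insert 36: h=16, slot 16 empty => index 16.
Insert 449: h=3, slot 3 occupied => index 4.
Insert 24: h=3, slots 3,4 occupied => index 7.
Table: [-, -, -, 296, 449, -, -, 24, -, -, -, -, -, 657, -, -, 36]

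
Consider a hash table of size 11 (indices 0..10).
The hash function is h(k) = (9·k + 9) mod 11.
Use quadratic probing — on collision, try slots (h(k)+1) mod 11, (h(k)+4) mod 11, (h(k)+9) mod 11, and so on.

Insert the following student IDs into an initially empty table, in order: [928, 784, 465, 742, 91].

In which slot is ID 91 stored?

Insert 928: h=1, slot 1 empty => index 1.
Insert 784: h=3, slot 3 empty => index 3.
Insert 465: h=3, slot 3 occupied => index 4.
Insert 742: h=10, slot 10 empty => index 10.
Insert 91: h=3, slots 3,4 occupied => index 7.
Table: [-, 928, -, 784, 465, -, -, 91, -, -, 742]

7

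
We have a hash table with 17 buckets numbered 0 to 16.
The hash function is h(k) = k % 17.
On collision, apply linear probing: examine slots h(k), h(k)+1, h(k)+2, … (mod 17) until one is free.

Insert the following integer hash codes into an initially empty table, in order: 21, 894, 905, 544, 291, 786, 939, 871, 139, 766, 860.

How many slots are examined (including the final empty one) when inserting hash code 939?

4

Insert 21: h=4, slot 4 empty → index 4.
Insert 894: h=10, slot 10 empty → index 10.
Insert 905: h=4, slot 4 occupied → index 5.
Insert 544: h=0, slot 0 empty → index 0.
Insert 291: h=2, slot 2 empty → index 2.
Insert 786: h=4, slots 4,5 occupied → index 6.
Insert 939: h=4, slots 4,5,6 occupied → index 7.
Insert 871: h=4, slots 4,5,6,7 occupied → index 8.
Insert 139: h=3, slot 3 empty → index 3.
Insert 766: h=1, slot 1 empty → index 1.
Insert 860: h=10, slot 10 occupied → index 11.
Table: [544, 766, 291, 139, 21, 905, 786, 939, 871, _, 894, 860, _, _, _, _, _]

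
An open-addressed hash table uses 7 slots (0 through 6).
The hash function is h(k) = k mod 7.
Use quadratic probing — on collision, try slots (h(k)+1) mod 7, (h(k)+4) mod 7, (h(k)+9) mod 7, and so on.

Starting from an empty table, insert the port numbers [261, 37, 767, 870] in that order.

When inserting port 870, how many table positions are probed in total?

Insert 261: h=2, slot 2 empty -> index 2.
Insert 37: h=2, slot 2 occupied -> index 3.
Insert 767: h=4, slot 4 empty -> index 4.
Insert 870: h=2, slots 2,3 occupied -> index 6.
Table: [-, -, 261, 37, 767, -, 870]

3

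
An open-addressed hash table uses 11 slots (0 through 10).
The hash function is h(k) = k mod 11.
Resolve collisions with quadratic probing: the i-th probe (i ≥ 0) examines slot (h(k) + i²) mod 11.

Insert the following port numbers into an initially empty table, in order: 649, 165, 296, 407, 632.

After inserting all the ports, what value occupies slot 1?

Insert 649: h=0, slot 0 empty -> index 0.
Insert 165: h=0, slot 0 occupied -> index 1.
Insert 296: h=10, slot 10 empty -> index 10.
Insert 407: h=0, slots 0,1 occupied -> index 4.
Insert 632: h=5, slot 5 empty -> index 5.
Table: [649, 165, ∅, ∅, 407, 632, ∅, ∅, ∅, ∅, 296]

165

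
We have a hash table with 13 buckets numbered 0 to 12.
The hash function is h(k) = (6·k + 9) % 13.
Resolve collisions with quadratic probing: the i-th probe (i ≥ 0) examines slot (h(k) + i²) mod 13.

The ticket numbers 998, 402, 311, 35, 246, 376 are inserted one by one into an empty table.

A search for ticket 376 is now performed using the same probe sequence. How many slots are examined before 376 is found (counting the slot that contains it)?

5

Insert 998: h=4, slot 4 empty => index 4.
Insert 402: h=3, slot 3 empty => index 3.
Insert 311: h=3, slots 3,4 occupied => index 7.
Insert 35: h=11, slot 11 empty => index 11.
Insert 246: h=3, slots 3,4,7 occupied => index 12.
Insert 376: h=3, slots 3,4,7,12 occupied => index 6.
Table: [∅, ∅, ∅, 402, 998, ∅, 376, 311, ∅, ∅, ∅, 35, 246]
Lookup 376: h=3, probe 3,4,7,12,6 → found at 6.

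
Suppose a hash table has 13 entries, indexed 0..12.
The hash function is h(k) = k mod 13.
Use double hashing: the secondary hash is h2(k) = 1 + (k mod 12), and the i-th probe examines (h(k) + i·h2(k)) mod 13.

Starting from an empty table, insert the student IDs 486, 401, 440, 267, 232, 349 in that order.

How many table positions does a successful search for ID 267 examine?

486: h=5 → slot 5
401: h=11 → slot 11
440: h=11, h2=9, probe 11,7 → slot 7
267: h=7, h2=4, probe 7,11,2 → slot 2
232: h=11, h2=5, probe 11,3 → slot 3
349: h=11, h2=2, probe 11,0 → slot 0
Table: [349, ., 267, 232, ., 486, ., 440, ., ., ., 401, .]
Lookup 267: h=7, h2=4, probe 7,11,2 → found at 2.

3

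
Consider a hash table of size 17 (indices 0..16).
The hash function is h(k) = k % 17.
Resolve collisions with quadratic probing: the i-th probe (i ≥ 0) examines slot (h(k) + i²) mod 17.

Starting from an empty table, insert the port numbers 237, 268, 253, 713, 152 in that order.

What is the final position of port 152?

Insert 237: h=16, slot 16 empty → index 16.
Insert 268: h=13, slot 13 empty → index 13.
Insert 253: h=15, slot 15 empty → index 15.
Insert 713: h=16, slot 16 occupied → index 0.
Insert 152: h=16, slots 16,0 occupied → index 3.
Table: [713, —, —, 152, —, —, —, —, —, —, —, —, —, 268, —, 253, 237]

3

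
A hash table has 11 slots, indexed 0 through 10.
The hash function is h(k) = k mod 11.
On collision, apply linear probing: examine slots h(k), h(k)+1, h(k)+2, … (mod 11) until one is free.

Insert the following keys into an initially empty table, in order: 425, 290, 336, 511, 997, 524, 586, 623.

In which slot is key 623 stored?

10

425: h=7 -> slot 7
290: h=4 -> slot 4
336: h=6 -> slot 6
511: h=5 -> slot 5
997: h=7, probe 7,8 -> slot 8
524: h=7, probe 7,8,9 -> slot 9
586: h=3 -> slot 3
623: h=7, probe 7,8,9,10 -> slot 10
Table: [_, _, _, 586, 290, 511, 336, 425, 997, 524, 623]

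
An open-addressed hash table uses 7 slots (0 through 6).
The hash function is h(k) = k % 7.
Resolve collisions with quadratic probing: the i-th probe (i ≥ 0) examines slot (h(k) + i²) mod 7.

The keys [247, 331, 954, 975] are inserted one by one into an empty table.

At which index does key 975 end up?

4

247 hashes to 2; slot 2 is free => place at 2.
331 hashes to 2; 2 taken => place at 3.
954 hashes to 2; 2,3 taken => place at 6.
975 hashes to 2; 2,3,6 taken => place at 4.
Table: [_, _, 247, 331, 975, _, 954]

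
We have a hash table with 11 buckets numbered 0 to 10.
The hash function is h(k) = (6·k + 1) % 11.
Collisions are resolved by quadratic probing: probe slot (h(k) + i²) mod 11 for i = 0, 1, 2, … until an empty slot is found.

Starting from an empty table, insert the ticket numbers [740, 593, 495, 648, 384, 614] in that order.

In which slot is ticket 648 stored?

740 hashes to 8; slot 8 is free → place at 8.
593 hashes to 6; slot 6 is free → place at 6.
495 hashes to 1; slot 1 is free → place at 1.
648 hashes to 6; 6 taken → place at 7.
384 hashes to 6; 6,7 taken → place at 10.
614 hashes to 0; slot 0 is free → place at 0.
Table: [614, 495, ., ., ., ., 593, 648, 740, ., 384]

7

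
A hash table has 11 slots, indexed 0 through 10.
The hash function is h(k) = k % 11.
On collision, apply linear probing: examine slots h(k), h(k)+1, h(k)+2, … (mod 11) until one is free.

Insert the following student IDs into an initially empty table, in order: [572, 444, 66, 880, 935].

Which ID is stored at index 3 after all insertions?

Insert 572: h=0, slot 0 empty => index 0.
Insert 444: h=4, slot 4 empty => index 4.
Insert 66: h=0, slot 0 occupied => index 1.
Insert 880: h=0, slots 0,1 occupied => index 2.
Insert 935: h=0, slots 0,1,2 occupied => index 3.
Table: [572, 66, 880, 935, 444, ∅, ∅, ∅, ∅, ∅, ∅]

935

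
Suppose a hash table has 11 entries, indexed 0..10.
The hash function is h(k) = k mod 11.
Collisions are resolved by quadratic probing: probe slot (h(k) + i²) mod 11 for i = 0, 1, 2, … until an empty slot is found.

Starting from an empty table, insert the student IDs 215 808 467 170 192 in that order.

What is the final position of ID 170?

215: h=6 → slot 6
808: h=5 → slot 5
467: h=5, probe 5,6,9 → slot 9
170: h=5, probe 5,6,9,3 → slot 3
192: h=5, probe 5,6,9,3,10 → slot 10
Table: [∅, ∅, ∅, 170, ∅, 808, 215, ∅, ∅, 467, 192]

3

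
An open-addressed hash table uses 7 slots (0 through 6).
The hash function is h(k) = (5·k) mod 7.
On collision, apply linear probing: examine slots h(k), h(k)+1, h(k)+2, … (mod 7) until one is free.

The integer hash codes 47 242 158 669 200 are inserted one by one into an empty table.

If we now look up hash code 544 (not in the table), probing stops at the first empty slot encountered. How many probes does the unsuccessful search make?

Insert 47: h=4, slot 4 empty → index 4.
Insert 242: h=6, slot 6 empty → index 6.
Insert 158: h=6, slot 6 occupied → index 0.
Insert 669: h=6, slots 6,0 occupied → index 1.
Insert 200: h=6, slots 6,0,1 occupied → index 2.
Table: [158, 669, 200, ∅, 47, ∅, 242]
Lookup 544: h=4, probe 4,5 → slot 5 empty, not found.

2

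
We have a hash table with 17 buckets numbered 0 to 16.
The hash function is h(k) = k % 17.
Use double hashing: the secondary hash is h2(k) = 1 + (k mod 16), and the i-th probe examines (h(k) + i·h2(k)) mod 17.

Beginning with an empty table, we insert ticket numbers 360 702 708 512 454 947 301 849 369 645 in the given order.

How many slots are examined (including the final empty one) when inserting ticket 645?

360: h=3 => slot 3
702: h=5 => slot 5
708: h=11 => slot 11
512: h=2 => slot 2
454: h=12 => slot 12
947: h=12, h2=4, probe 12,16 => slot 16
301: h=12, h2=14, probe 12,9 => slot 9
849: h=16, h2=2, probe 16,1 => slot 1
369: h=12, h2=2, probe 12,14 => slot 14
645: h=16, h2=6, probe 16,5,11,0 => slot 0
Table: [645, 849, 512, 360, ., 702, ., ., ., 301, ., 708, 454, ., 369, ., 947]

4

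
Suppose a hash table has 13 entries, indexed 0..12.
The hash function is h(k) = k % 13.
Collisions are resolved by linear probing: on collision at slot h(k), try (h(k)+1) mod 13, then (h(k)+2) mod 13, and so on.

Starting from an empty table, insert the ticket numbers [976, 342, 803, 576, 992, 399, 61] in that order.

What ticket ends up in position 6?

992

976: h=1 => slot 1
342: h=4 => slot 4
803: h=10 => slot 10
576: h=4, probe 4,5 => slot 5
992: h=4, probe 4,5,6 => slot 6
399: h=9 => slot 9
61: h=9, probe 9,10,11 => slot 11
Table: [_, 976, _, _, 342, 576, 992, _, _, 399, 803, 61, _]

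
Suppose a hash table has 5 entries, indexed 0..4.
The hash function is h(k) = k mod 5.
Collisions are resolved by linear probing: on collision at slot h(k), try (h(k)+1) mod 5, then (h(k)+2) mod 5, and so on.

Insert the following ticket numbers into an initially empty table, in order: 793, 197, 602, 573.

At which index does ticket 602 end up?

793 hashes to 3; slot 3 is free -> place at 3.
197 hashes to 2; slot 2 is free -> place at 2.
602 hashes to 2; 2,3 taken -> place at 4.
573 hashes to 3; 3,4 taken -> place at 0.
Table: [573, ., 197, 793, 602]

4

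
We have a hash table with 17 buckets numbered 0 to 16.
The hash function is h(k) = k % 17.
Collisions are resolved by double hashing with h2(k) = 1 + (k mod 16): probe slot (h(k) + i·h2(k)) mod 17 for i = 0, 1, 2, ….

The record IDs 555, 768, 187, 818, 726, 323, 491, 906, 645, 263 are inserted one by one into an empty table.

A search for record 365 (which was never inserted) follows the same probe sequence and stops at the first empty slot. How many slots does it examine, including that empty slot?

5

555 hashes to 11; slot 11 is free => place at 11.
768 hashes to 3; slot 3 is free => place at 3.
187 hashes to 0; slot 0 is free => place at 0.
818 hashes to 2; slot 2 is free => place at 2.
726 hashes to 12; slot 12 is free => place at 12.
323 hashes to 0, h2=4; 0 taken => place at 4.
491 hashes to 15; slot 15 is free => place at 15.
906 hashes to 5; slot 5 is free => place at 5.
645 hashes to 16; slot 16 is free => place at 16.
263 hashes to 8; slot 8 is free => place at 8.
Table: [187, -, 818, 768, 323, 906, -, -, 263, -, -, 555, 726, -, -, 491, 645]
Lookup 365: h=8, h2=14, probe 8,5,2,16,13 → slot 13 empty, not found.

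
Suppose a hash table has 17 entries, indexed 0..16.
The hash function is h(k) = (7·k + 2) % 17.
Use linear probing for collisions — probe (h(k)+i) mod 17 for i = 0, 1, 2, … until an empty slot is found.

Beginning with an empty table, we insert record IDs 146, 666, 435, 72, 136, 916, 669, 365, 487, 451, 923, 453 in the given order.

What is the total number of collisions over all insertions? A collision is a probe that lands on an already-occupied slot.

146: h=4 -> slot 4
666: h=6 -> slot 6
435: h=4, probe 4,5 -> slot 5
72: h=13 -> slot 13
136: h=2 -> slot 2
916: h=5, probe 5,6,7 -> slot 7
669: h=10 -> slot 10
365: h=7, probe 7,8 -> slot 8
487: h=11 -> slot 11
451: h=14 -> slot 14
923: h=3 -> slot 3
453: h=11, probe 11,12 -> slot 12
Table: [_, _, 136, 923, 146, 435, 666, 916, 365, _, 669, 487, 453, 72, 451, _, _]

5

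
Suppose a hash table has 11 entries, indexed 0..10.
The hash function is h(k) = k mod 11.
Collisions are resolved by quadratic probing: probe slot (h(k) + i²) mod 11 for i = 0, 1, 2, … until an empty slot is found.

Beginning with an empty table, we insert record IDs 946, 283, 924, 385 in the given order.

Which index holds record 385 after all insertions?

4

946: h=0 → slot 0
283: h=8 → slot 8
924: h=0, probe 0,1 → slot 1
385: h=0, probe 0,1,4 → slot 4
Table: [946, 924, —, —, 385, —, —, —, 283, —, —]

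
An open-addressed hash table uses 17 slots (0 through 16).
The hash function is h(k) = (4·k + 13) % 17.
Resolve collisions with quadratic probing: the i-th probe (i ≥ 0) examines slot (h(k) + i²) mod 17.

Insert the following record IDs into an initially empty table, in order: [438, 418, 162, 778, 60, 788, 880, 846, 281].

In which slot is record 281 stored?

7

438 hashes to 14; slot 14 is free => place at 14.
418 hashes to 2; slot 2 is free => place at 2.
162 hashes to 15; slot 15 is free => place at 15.
778 hashes to 14; 14,15 taken => place at 1.
60 hashes to 15; 15 taken => place at 16.
788 hashes to 3; slot 3 is free => place at 3.
880 hashes to 14; 14,15,1 taken => place at 6.
846 hashes to 14; 14,15,1,6 taken => place at 13.
281 hashes to 15; 15,16,2 taken => place at 7.
Table: [-, 778, 418, 788, -, -, 880, 281, -, -, -, -, -, 846, 438, 162, 60]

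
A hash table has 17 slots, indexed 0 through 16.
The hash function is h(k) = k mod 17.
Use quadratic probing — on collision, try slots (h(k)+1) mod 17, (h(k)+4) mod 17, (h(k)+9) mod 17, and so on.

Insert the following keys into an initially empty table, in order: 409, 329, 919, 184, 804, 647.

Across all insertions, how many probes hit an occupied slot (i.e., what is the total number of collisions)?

4

409: h=1 → slot 1
329: h=6 → slot 6
919: h=1, probe 1,2 → slot 2
184: h=14 → slot 14
804: h=5 → slot 5
647: h=1, probe 1,2,5,10 → slot 10
Table: [_, 409, 919, _, _, 804, 329, _, _, _, 647, _, _, _, 184, _, _]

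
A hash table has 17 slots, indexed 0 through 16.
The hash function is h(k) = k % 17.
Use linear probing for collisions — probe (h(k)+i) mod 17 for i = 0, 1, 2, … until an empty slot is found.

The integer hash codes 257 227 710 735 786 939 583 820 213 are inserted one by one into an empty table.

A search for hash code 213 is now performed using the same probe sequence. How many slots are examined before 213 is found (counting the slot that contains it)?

2

257 hashes to 2; slot 2 is free -> place at 2.
227 hashes to 6; slot 6 is free -> place at 6.
710 hashes to 13; slot 13 is free -> place at 13.
735 hashes to 4; slot 4 is free -> place at 4.
786 hashes to 4; 4 taken -> place at 5.
939 hashes to 4; 4,5,6 taken -> place at 7.
583 hashes to 5; 5,6,7 taken -> place at 8.
820 hashes to 4; 4,5,6,7,8 taken -> place at 9.
213 hashes to 9; 9 taken -> place at 10.
Table: [_, _, 257, _, 735, 786, 227, 939, 583, 820, 213, _, _, 710, _, _, _]
Lookup 213: h=9, probe 9,10 → found at 10.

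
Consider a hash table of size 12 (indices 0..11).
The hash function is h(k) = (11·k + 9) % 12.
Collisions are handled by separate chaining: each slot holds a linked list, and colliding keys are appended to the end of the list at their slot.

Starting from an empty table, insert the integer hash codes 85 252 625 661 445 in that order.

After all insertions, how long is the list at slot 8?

4

85 → bucket 8
252 → bucket 9
625 → bucket 8 (collision)
661 → bucket 8 (collision)
445 → bucket 8 (collision)
Final buckets:
0: _
1: _
2: _
3: _
4: _
5: _
6: _
7: _
8: 85 -> 625 -> 661 -> 445
9: 252
10: _
11: _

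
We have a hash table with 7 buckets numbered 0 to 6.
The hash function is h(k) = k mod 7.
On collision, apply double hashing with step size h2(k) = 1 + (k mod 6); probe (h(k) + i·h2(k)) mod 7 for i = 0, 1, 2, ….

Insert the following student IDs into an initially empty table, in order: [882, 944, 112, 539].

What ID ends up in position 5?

112

882: h=0 → slot 0
944: h=6 → slot 6
112: h=0, h2=5, probe 0,5 → slot 5
539: h=0, h2=6, probe 0,6,5,4 → slot 4
Table: [882, _, _, _, 539, 112, 944]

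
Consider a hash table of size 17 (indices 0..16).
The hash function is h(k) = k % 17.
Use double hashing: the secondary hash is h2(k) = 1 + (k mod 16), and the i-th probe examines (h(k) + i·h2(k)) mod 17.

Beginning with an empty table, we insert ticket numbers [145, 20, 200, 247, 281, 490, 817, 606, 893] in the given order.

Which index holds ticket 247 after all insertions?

0

145 hashes to 9; slot 9 is free → place at 9.
20 hashes to 3; slot 3 is free → place at 3.
200 hashes to 13; slot 13 is free → place at 13.
247 hashes to 9, h2=8; 9 taken → place at 0.
281 hashes to 9, h2=10; 9 taken → place at 2.
490 hashes to 14; slot 14 is free → place at 14.
817 hashes to 1; slot 1 is free → place at 1.
606 hashes to 11; slot 11 is free → place at 11.
893 hashes to 9, h2=14; 9 taken → place at 6.
Table: [247, 817, 281, 20, _, _, 893, _, _, 145, _, 606, _, 200, 490, _, _]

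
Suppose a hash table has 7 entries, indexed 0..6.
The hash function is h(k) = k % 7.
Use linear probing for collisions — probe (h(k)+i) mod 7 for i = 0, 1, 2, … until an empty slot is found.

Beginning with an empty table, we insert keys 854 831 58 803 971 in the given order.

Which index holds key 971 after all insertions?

854 hashes to 0; slot 0 is free -> place at 0.
831 hashes to 5; slot 5 is free -> place at 5.
58 hashes to 2; slot 2 is free -> place at 2.
803 hashes to 5; 5 taken -> place at 6.
971 hashes to 5; 5,6,0 taken -> place at 1.
Table: [854, 971, 58, -, -, 831, 803]

1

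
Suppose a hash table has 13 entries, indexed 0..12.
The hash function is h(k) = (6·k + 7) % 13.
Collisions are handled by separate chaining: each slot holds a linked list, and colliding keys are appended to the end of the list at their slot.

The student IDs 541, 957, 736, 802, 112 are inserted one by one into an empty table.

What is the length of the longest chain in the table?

4

541 → bucket 3
957 → bucket 3 (collision)
736 → bucket 3 (collision)
802 → bucket 9
112 → bucket 3 (collision)
Final buckets:
0: _
1: _
2: _
3: 541 -> 957 -> 736 -> 112
4: _
5: _
6: _
7: _
8: _
9: 802
10: _
11: _
12: _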